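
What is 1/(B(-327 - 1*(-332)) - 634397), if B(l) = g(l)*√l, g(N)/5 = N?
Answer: -634397/402459550484 - 25*√5/402459550484 ≈ -1.5764e-6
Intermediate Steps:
g(N) = 5*N
B(l) = 5*l^(3/2) (B(l) = (5*l)*√l = 5*l^(3/2))
1/(B(-327 - 1*(-332)) - 634397) = 1/(5*(-327 - 1*(-332))^(3/2) - 634397) = 1/(5*(-327 + 332)^(3/2) - 634397) = 1/(5*5^(3/2) - 634397) = 1/(5*(5*√5) - 634397) = 1/(25*√5 - 634397) = 1/(-634397 + 25*√5)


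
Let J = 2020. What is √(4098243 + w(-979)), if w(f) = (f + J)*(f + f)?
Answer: 3*√228885 ≈ 1435.3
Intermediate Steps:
w(f) = 2*f*(2020 + f) (w(f) = (f + 2020)*(f + f) = (2020 + f)*(2*f) = 2*f*(2020 + f))
√(4098243 + w(-979)) = √(4098243 + 2*(-979)*(2020 - 979)) = √(4098243 + 2*(-979)*1041) = √(4098243 - 2038278) = √2059965 = 3*√228885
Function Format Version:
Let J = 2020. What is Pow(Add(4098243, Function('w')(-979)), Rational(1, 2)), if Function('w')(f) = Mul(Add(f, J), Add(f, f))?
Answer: Mul(3, Pow(228885, Rational(1, 2))) ≈ 1435.3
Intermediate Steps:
Function('w')(f) = Mul(2, f, Add(2020, f)) (Function('w')(f) = Mul(Add(f, 2020), Add(f, f)) = Mul(Add(2020, f), Mul(2, f)) = Mul(2, f, Add(2020, f)))
Pow(Add(4098243, Function('w')(-979)), Rational(1, 2)) = Pow(Add(4098243, Mul(2, -979, Add(2020, -979))), Rational(1, 2)) = Pow(Add(4098243, Mul(2, -979, 1041)), Rational(1, 2)) = Pow(Add(4098243, -2038278), Rational(1, 2)) = Pow(2059965, Rational(1, 2)) = Mul(3, Pow(228885, Rational(1, 2)))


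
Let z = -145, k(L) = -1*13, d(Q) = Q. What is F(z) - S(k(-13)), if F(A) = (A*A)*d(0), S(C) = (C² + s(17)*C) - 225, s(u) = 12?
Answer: 212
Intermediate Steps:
k(L) = -13
S(C) = -225 + C² + 12*C (S(C) = (C² + 12*C) - 225 = -225 + C² + 12*C)
F(A) = 0 (F(A) = (A*A)*0 = A²*0 = 0)
F(z) - S(k(-13)) = 0 - (-225 + (-13)² + 12*(-13)) = 0 - (-225 + 169 - 156) = 0 - 1*(-212) = 0 + 212 = 212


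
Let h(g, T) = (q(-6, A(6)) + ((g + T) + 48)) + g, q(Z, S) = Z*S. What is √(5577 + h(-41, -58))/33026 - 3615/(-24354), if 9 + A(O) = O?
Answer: 1205/8118 + √5503/33026 ≈ 0.15068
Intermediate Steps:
A(O) = -9 + O
q(Z, S) = S*Z
h(g, T) = 66 + T + 2*g (h(g, T) = ((-9 + 6)*(-6) + ((g + T) + 48)) + g = (-3*(-6) + ((T + g) + 48)) + g = (18 + (48 + T + g)) + g = (66 + T + g) + g = 66 + T + 2*g)
√(5577 + h(-41, -58))/33026 - 3615/(-24354) = √(5577 + (66 - 58 + 2*(-41)))/33026 - 3615/(-24354) = √(5577 + (66 - 58 - 82))*(1/33026) - 3615*(-1/24354) = √(5577 - 74)*(1/33026) + 1205/8118 = √5503*(1/33026) + 1205/8118 = √5503/33026 + 1205/8118 = 1205/8118 + √5503/33026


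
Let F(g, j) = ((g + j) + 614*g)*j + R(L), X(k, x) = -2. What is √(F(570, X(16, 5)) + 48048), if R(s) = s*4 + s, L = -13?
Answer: I*√653113 ≈ 808.15*I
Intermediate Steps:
R(s) = 5*s (R(s) = 4*s + s = 5*s)
F(g, j) = -65 + j*(j + 615*g) (F(g, j) = ((g + j) + 614*g)*j + 5*(-13) = (j + 615*g)*j - 65 = j*(j + 615*g) - 65 = -65 + j*(j + 615*g))
√(F(570, X(16, 5)) + 48048) = √((-65 + (-2)² + 615*570*(-2)) + 48048) = √((-65 + 4 - 701100) + 48048) = √(-701161 + 48048) = √(-653113) = I*√653113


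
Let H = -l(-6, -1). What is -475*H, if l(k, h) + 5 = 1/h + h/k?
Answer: -16625/6 ≈ -2770.8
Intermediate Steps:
l(k, h) = -5 + 1/h + h/k (l(k, h) = -5 + (1/h + h/k) = -5 + 1/h + h/k)
H = 35/6 (H = -(-5 + 1/(-1) - 1/(-6)) = -(-5 - 1 - 1*(-⅙)) = -(-5 - 1 + ⅙) = -1*(-35/6) = 35/6 ≈ 5.8333)
-475*H = -475*35/6 = -16625/6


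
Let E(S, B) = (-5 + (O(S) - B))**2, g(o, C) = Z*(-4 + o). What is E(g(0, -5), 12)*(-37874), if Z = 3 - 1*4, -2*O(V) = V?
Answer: -13672514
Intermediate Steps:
O(V) = -V/2
Z = -1 (Z = 3 - 4 = -1)
g(o, C) = 4 - o (g(o, C) = -(-4 + o) = 4 - o)
E(S, B) = (-5 - B - S/2)**2 (E(S, B) = (-5 + (-S/2 - B))**2 = (-5 + (-B - S/2))**2 = (-5 - B - S/2)**2)
E(g(0, -5), 12)*(-37874) = ((10 + (4 - 1*0) + 2*12)**2/4)*(-37874) = ((10 + (4 + 0) + 24)**2/4)*(-37874) = ((10 + 4 + 24)**2/4)*(-37874) = ((1/4)*38**2)*(-37874) = ((1/4)*1444)*(-37874) = 361*(-37874) = -13672514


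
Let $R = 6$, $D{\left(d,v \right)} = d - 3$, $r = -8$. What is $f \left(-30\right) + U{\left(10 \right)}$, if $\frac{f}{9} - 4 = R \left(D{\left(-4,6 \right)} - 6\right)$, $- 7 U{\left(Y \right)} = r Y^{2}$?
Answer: $\frac{140660}{7} \approx 20094.0$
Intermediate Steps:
$D{\left(d,v \right)} = -3 + d$ ($D{\left(d,v \right)} = d - 3 = -3 + d$)
$U{\left(Y \right)} = \frac{8 Y^{2}}{7}$ ($U{\left(Y \right)} = - \frac{\left(-8\right) Y^{2}}{7} = \frac{8 Y^{2}}{7}$)
$f = -666$ ($f = 36 + 9 \cdot 6 \left(\left(-3 - 4\right) - 6\right) = 36 + 9 \cdot 6 \left(-7 - 6\right) = 36 + 9 \cdot 6 \left(-13\right) = 36 + 9 \left(-78\right) = 36 - 702 = -666$)
$f \left(-30\right) + U{\left(10 \right)} = \left(-666\right) \left(-30\right) + \frac{8 \cdot 10^{2}}{7} = 19980 + \frac{8}{7} \cdot 100 = 19980 + \frac{800}{7} = \frac{140660}{7}$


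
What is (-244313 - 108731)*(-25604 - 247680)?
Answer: 96481276496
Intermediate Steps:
(-244313 - 108731)*(-25604 - 247680) = -353044*(-273284) = 96481276496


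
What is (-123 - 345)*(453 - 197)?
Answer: -119808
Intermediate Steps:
(-123 - 345)*(453 - 197) = -468*256 = -119808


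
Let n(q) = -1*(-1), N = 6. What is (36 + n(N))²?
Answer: 1369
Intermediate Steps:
n(q) = 1
(36 + n(N))² = (36 + 1)² = 37² = 1369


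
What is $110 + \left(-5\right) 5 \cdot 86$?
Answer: $-2040$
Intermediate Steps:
$110 + \left(-5\right) 5 \cdot 86 = 110 - 2150 = -2040$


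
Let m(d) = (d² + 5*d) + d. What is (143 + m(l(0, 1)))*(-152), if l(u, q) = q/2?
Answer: -22230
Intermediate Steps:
l(u, q) = q/2 (l(u, q) = q*(½) = q/2)
m(d) = d² + 6*d
(143 + m(l(0, 1)))*(-152) = (143 + ((½)*1)*(6 + (½)*1))*(-152) = (143 + (6 + ½)/2)*(-152) = (143 + (½)*(13/2))*(-152) = (143 + 13/4)*(-152) = (585/4)*(-152) = -22230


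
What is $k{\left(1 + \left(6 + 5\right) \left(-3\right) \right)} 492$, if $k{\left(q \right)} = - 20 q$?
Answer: $314880$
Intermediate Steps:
$k{\left(1 + \left(6 + 5\right) \left(-3\right) \right)} 492 = - 20 \left(1 + \left(6 + 5\right) \left(-3\right)\right) 492 = - 20 \left(1 + 11 \left(-3\right)\right) 492 = - 20 \left(1 - 33\right) 492 = \left(-20\right) \left(-32\right) 492 = 640 \cdot 492 = 314880$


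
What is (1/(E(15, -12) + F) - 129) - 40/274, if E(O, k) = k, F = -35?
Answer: -831708/6439 ≈ -129.17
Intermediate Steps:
(1/(E(15, -12) + F) - 129) - 40/274 = (1/(-12 - 35) - 129) - 40/274 = (1/(-47) - 129) - 40*1/274 = (-1/47 - 129) - 20/137 = -6064/47 - 20/137 = -831708/6439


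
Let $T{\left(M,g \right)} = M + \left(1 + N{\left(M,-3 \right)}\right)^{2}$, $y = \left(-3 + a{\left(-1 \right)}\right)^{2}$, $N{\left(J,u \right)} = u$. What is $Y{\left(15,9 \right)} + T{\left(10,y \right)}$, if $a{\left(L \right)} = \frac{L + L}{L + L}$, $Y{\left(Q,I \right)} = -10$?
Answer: $4$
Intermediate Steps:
$a{\left(L \right)} = 1$ ($a{\left(L \right)} = \frac{2 L}{2 L} = 2 L \frac{1}{2 L} = 1$)
$y = 4$ ($y = \left(-3 + 1\right)^{2} = \left(-2\right)^{2} = 4$)
$T{\left(M,g \right)} = 4 + M$ ($T{\left(M,g \right)} = M + \left(1 - 3\right)^{2} = M + \left(-2\right)^{2} = M + 4 = 4 + M$)
$Y{\left(15,9 \right)} + T{\left(10,y \right)} = -10 + \left(4 + 10\right) = -10 + 14 = 4$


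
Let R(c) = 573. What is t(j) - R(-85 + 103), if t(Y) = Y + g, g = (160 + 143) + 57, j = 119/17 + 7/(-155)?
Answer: -31937/155 ≈ -206.05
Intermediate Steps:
j = 1078/155 (j = 119*(1/17) + 7*(-1/155) = 7 - 7/155 = 1078/155 ≈ 6.9548)
g = 360 (g = 303 + 57 = 360)
t(Y) = 360 + Y (t(Y) = Y + 360 = 360 + Y)
t(j) - R(-85 + 103) = (360 + 1078/155) - 1*573 = 56878/155 - 573 = -31937/155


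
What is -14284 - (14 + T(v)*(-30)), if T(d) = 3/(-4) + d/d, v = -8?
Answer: -28581/2 ≈ -14291.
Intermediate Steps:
T(d) = ¼ (T(d) = 3*(-¼) + 1 = -¾ + 1 = ¼)
-14284 - (14 + T(v)*(-30)) = -14284 - (14 + (¼)*(-30)) = -14284 - (14 - 15/2) = -14284 - 1*13/2 = -14284 - 13/2 = -28581/2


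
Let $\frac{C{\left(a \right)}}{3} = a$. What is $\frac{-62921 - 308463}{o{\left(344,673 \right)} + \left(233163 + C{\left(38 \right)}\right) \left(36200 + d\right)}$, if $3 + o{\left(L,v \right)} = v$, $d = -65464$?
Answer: $\frac{185692}{3413308729} \approx 5.4402 \cdot 10^{-5}$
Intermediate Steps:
$C{\left(a \right)} = 3 a$
$o{\left(L,v \right)} = -3 + v$
$\frac{-62921 - 308463}{o{\left(344,673 \right)} + \left(233163 + C{\left(38 \right)}\right) \left(36200 + d\right)} = \frac{-62921 - 308463}{\left(-3 + 673\right) + \left(233163 + 3 \cdot 38\right) \left(36200 - 65464\right)} = - \frac{371384}{670 + \left(233163 + 114\right) \left(-29264\right)} = - \frac{371384}{670 + 233277 \left(-29264\right)} = - \frac{371384}{670 - 6826618128} = - \frac{371384}{-6826617458} = \left(-371384\right) \left(- \frac{1}{6826617458}\right) = \frac{185692}{3413308729}$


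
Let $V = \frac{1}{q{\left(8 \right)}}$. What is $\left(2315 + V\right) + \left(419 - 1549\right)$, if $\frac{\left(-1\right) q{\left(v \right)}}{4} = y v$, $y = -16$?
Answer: $\frac{606721}{512} \approx 1185.0$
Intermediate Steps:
$q{\left(v \right)} = 64 v$ ($q{\left(v \right)} = - 4 \left(- 16 v\right) = 64 v$)
$V = \frac{1}{512}$ ($V = \frac{1}{64 \cdot 8} = \frac{1}{512} \approx 0.0019531$)
$\left(2315 + V\right) + \left(419 - 1549\right) = \left(2315 + \frac{1}{512}\right) + \left(419 - 1549\right) = \frac{1185281}{512} + \left(419 - 1549\right) = \frac{1185281}{512} - 1130 = \frac{606721}{512}$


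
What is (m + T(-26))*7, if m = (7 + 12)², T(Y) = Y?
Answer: 2345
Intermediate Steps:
m = 361 (m = 19² = 361)
(m + T(-26))*7 = (361 - 26)*7 = 335*7 = 2345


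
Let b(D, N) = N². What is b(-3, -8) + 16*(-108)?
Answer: -1664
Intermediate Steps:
b(-3, -8) + 16*(-108) = (-8)² + 16*(-108) = 64 - 1728 = -1664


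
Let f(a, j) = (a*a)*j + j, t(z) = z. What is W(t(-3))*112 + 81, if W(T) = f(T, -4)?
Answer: -4399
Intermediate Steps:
f(a, j) = j + j*a**2 (f(a, j) = a**2*j + j = j*a**2 + j = j + j*a**2)
W(T) = -4 - 4*T**2 (W(T) = -4*(1 + T**2) = -4 - 4*T**2)
W(t(-3))*112 + 81 = (-4 - 4*(-3)**2)*112 + 81 = (-4 - 4*9)*112 + 81 = (-4 - 36)*112 + 81 = -40*112 + 81 = -4480 + 81 = -4399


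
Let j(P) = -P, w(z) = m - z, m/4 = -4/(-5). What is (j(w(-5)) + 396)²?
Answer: 3759721/25 ≈ 1.5039e+5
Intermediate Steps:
m = 16/5 (m = 4*(-4/(-5)) = 4*(-4*(-⅕)) = 4*(⅘) = 16/5 ≈ 3.2000)
w(z) = 16/5 - z
(j(w(-5)) + 396)² = (-(16/5 - 1*(-5)) + 396)² = (-(16/5 + 5) + 396)² = (-1*41/5 + 396)² = (-41/5 + 396)² = (1939/5)² = 3759721/25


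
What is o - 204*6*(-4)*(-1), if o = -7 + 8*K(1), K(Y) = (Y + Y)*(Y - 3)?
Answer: -4935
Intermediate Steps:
K(Y) = 2*Y*(-3 + Y) (K(Y) = (2*Y)*(-3 + Y) = 2*Y*(-3 + Y))
o = -39 (o = -7 + 8*(2*1*(-3 + 1)) = -7 + 8*(2*1*(-2)) = -7 + 8*(-4) = -7 - 32 = -39)
o - 204*6*(-4)*(-1) = -39 - 204*6*(-4)*(-1) = -39 - (-4896)*(-1) = -39 - 204*24 = -39 - 4896 = -4935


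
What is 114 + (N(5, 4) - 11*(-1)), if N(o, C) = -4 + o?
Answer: 126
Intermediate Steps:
114 + (N(5, 4) - 11*(-1)) = 114 + ((-4 + 5) - 11*(-1)) = 114 + (1 + 11) = 114 + 12 = 126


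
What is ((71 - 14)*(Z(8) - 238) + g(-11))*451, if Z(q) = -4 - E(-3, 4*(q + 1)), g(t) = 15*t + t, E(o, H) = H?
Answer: -7225922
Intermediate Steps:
g(t) = 16*t
Z(q) = -8 - 4*q (Z(q) = -4 - 4*(q + 1) = -4 - 4*(1 + q) = -4 - (4 + 4*q) = -4 + (-4 - 4*q) = -8 - 4*q)
((71 - 14)*(Z(8) - 238) + g(-11))*451 = ((71 - 14)*((-8 - 4*8) - 238) + 16*(-11))*451 = (57*((-8 - 32) - 238) - 176)*451 = (57*(-40 - 238) - 176)*451 = (57*(-278) - 176)*451 = (-15846 - 176)*451 = -16022*451 = -7225922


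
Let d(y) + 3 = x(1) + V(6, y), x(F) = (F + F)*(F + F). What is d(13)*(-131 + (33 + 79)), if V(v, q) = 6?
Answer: -133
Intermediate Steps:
x(F) = 4*F² (x(F) = (2*F)*(2*F) = 4*F²)
d(y) = 7 (d(y) = -3 + (4*1² + 6) = -3 + (4*1 + 6) = -3 + (4 + 6) = -3 + 10 = 7)
d(13)*(-131 + (33 + 79)) = 7*(-131 + (33 + 79)) = 7*(-131 + 112) = 7*(-19) = -133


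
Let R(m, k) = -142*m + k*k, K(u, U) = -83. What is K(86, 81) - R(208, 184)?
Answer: -4403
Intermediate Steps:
R(m, k) = k² - 142*m (R(m, k) = -142*m + k² = k² - 142*m)
K(86, 81) - R(208, 184) = -83 - (184² - 142*208) = -83 - (33856 - 29536) = -83 - 1*4320 = -83 - 4320 = -4403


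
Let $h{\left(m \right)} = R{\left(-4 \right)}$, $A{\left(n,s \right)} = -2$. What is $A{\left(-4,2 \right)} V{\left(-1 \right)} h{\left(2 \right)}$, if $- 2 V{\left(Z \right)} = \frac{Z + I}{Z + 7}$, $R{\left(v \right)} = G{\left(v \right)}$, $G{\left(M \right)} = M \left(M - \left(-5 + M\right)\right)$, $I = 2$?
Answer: $- \frac{10}{3} \approx -3.3333$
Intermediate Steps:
$G{\left(M \right)} = 5 M$ ($G{\left(M \right)} = M 5 = 5 M$)
$R{\left(v \right)} = 5 v$
$h{\left(m \right)} = -20$ ($h{\left(m \right)} = 5 \left(-4\right) = -20$)
$V{\left(Z \right)} = - \frac{2 + Z}{2 \left(7 + Z\right)}$ ($V{\left(Z \right)} = - \frac{\left(Z + 2\right) \frac{1}{Z + 7}}{2} = - \frac{\left(2 + Z\right) \frac{1}{7 + Z}}{2} = - \frac{\frac{1}{7 + Z} \left(2 + Z\right)}{2} = - \frac{2 + Z}{2 \left(7 + Z\right)}$)
$A{\left(-4,2 \right)} V{\left(-1 \right)} h{\left(2 \right)} = - 2 \frac{-2 - -1}{2 \left(7 - 1\right)} \left(-20\right) = - 2 \frac{-2 + 1}{2 \cdot 6} \left(-20\right) = - 2 \cdot \frac{1}{2} \cdot \frac{1}{6} \left(-1\right) \left(-20\right) = \left(-2\right) \left(- \frac{1}{12}\right) \left(-20\right) = \frac{1}{6} \left(-20\right) = - \frac{10}{3}$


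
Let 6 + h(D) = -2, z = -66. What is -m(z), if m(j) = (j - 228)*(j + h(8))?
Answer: -21756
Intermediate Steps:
h(D) = -8 (h(D) = -6 - 2 = -8)
m(j) = (-228 + j)*(-8 + j) (m(j) = (j - 228)*(j - 8) = (-228 + j)*(-8 + j))
-m(z) = -(1824 + (-66)**2 - 236*(-66)) = -(1824 + 4356 + 15576) = -1*21756 = -21756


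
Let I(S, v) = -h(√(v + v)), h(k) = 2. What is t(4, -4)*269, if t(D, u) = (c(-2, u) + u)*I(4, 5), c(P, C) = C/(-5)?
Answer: 8608/5 ≈ 1721.6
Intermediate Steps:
c(P, C) = -C/5 (c(P, C) = C*(-⅕) = -C/5)
I(S, v) = -2 (I(S, v) = -1*2 = -2)
t(D, u) = -8*u/5 (t(D, u) = (-u/5 + u)*(-2) = (4*u/5)*(-2) = -8*u/5)
t(4, -4)*269 = -8/5*(-4)*269 = (32/5)*269 = 8608/5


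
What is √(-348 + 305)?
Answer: I*√43 ≈ 6.5574*I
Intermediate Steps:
√(-348 + 305) = √(-43) = I*√43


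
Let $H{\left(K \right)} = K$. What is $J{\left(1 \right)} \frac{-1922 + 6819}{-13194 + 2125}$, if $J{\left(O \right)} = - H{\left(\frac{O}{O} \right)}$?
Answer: $\frac{4897}{11069} \approx 0.44241$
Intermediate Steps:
$J{\left(O \right)} = -1$ ($J{\left(O \right)} = - \frac{O}{O} = \left(-1\right) 1 = -1$)
$J{\left(1 \right)} \frac{-1922 + 6819}{-13194 + 2125} = - \frac{-1922 + 6819}{-13194 + 2125} = - \frac{4897}{-11069} = - \frac{4897 \left(-1\right)}{11069} = \left(-1\right) \left(- \frac{4897}{11069}\right) = \frac{4897}{11069}$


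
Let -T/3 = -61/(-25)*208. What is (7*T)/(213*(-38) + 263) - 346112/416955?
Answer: 8667349808/16325873025 ≈ 0.53090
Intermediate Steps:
T = -38064/25 (T = -3*(-61/(-25))*208 = -3*(-61*(-1/25))*208 = -183*208/25 = -3*12688/25 = -38064/25 ≈ -1522.6)
(7*T)/(213*(-38) + 263) - 346112/416955 = (7*(-38064/25))/(213*(-38) + 263) - 346112/416955 = -266448/(25*(-8094 + 263)) - 346112*1/416955 = -266448/25/(-7831) - 346112/416955 = -266448/25*(-1/7831) - 346112/416955 = 266448/195775 - 346112/416955 = 8667349808/16325873025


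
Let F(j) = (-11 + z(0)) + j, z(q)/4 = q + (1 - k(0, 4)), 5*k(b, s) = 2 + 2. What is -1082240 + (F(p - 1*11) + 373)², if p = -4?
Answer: -24031879/25 ≈ -9.6128e+5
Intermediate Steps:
k(b, s) = ⅘ (k(b, s) = (2 + 2)/5 = (⅕)*4 = ⅘)
z(q) = ⅘ + 4*q (z(q) = 4*(q + (1 - 1*⅘)) = 4*(q + (1 - ⅘)) = 4*(q + ⅕) = 4*(⅕ + q) = ⅘ + 4*q)
F(j) = -51/5 + j (F(j) = (-11 + (⅘ + 4*0)) + j = (-11 + (⅘ + 0)) + j = (-11 + ⅘) + j = -51/5 + j)
-1082240 + (F(p - 1*11) + 373)² = -1082240 + ((-51/5 + (-4 - 1*11)) + 373)² = -1082240 + ((-51/5 + (-4 - 11)) + 373)² = -1082240 + ((-51/5 - 15) + 373)² = -1082240 + (-126/5 + 373)² = -1082240 + (1739/5)² = -1082240 + 3024121/25 = -24031879/25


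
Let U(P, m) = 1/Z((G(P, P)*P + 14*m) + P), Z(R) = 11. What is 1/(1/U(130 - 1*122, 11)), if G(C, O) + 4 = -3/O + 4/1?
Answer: 1/11 ≈ 0.090909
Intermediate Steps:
G(C, O) = -3/O (G(C, O) = -4 + (-3/O + 4/1) = -4 + (-3/O + 4*1) = -4 + (-3/O + 4) = -4 + (4 - 3/O) = -3/O)
U(P, m) = 1/11
1/(1/U(130 - 1*122, 11)) = 1/(1/(1/11)) = 1/11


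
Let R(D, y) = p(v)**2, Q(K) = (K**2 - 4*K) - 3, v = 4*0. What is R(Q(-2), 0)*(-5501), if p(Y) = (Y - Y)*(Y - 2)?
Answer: 0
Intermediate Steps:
v = 0
p(Y) = 0 (p(Y) = 0*(-2 + Y) = 0)
Q(K) = -3 + K**2 - 4*K
R(D, y) = 0 (R(D, y) = 0**2 = 0)
R(Q(-2), 0)*(-5501) = 0*(-5501) = 0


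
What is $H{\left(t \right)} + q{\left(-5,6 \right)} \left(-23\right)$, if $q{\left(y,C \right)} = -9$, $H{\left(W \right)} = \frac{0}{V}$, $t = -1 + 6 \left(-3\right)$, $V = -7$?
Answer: $207$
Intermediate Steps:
$t = -19$ ($t = -1 - 18 = -19$)
$H{\left(W \right)} = 0$ ($H{\left(W \right)} = \frac{0}{-7} = 0 \left(- \frac{1}{7}\right) = 0$)
$H{\left(t \right)} + q{\left(-5,6 \right)} \left(-23\right) = 0 - -207 = 0 + 207 = 207$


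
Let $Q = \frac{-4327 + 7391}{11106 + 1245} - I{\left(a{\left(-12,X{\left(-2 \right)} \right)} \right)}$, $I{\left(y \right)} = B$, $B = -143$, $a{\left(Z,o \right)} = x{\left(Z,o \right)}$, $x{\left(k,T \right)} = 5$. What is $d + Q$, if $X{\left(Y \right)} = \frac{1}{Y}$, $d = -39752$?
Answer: $- \frac{489207695}{12351} \approx -39609.0$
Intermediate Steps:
$a{\left(Z,o \right)} = 5$
$I{\left(y \right)} = -143$
$Q = \frac{1769257}{12351}$ ($Q = \frac{-4327 + 7391}{11106 + 1245} - -143 = \frac{3064}{12351} + 143 = \frac{1769257}{12351} \approx 143.25$)
$d + Q = -39752 + \frac{1769257}{12351} = - \frac{489207695}{12351}$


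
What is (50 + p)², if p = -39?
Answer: 121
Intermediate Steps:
(50 + p)² = (50 - 39)² = 11² = 121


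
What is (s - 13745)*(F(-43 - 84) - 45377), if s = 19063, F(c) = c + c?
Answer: -242665658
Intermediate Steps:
F(c) = 2*c
(s - 13745)*(F(-43 - 84) - 45377) = (19063 - 13745)*(2*(-43 - 84) - 45377) = 5318*(2*(-127) - 45377) = 5318*(-254 - 45377) = 5318*(-45631) = -242665658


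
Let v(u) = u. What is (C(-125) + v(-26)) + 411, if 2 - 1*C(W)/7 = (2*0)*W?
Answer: 399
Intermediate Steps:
C(W) = 14 (C(W) = 14 - 7*2*0*W = 14 - 0*W = 14 - 7*0 = 14 + 0 = 14)
(C(-125) + v(-26)) + 411 = (14 - 26) + 411 = -12 + 411 = 399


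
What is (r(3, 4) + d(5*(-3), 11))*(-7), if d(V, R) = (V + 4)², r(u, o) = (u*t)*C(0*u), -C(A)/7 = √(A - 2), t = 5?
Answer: -847 + 735*I*√2 ≈ -847.0 + 1039.4*I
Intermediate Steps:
C(A) = -7*√(-2 + A) (C(A) = -7*√(A - 2) = -7*√(-2 + A))
r(u, o) = -35*I*u*√2 (r(u, o) = (u*5)*(-7*√(-2 + 0*u)) = (5*u)*(-7*√(-2 + 0)) = (5*u)*(-7*I*√2) = -35*I*u*√2)
d(V, R) = (4 + V)²
(r(3, 4) + d(5*(-3), 11))*(-7) = (-35*I*3*√2 + (4 + 5*(-3))²)*(-7) = (-105*I*√2 + (4 - 15)²)*(-7) = (-105*I*√2 + (-11)²)*(-7) = (-105*I*√2 + 121)*(-7) = (121 - 105*I*√2)*(-7) = -847 + 735*I*√2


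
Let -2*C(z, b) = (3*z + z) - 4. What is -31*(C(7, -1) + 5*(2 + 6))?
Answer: -868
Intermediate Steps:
C(z, b) = 2 - 2*z (C(z, b) = -((3*z + z) - 4)/2 = -(4*z - 4)/2 = -(-4 + 4*z)/2 = 2 - 2*z)
-31*(C(7, -1) + 5*(2 + 6)) = -31*((2 - 2*7) + 5*(2 + 6)) = -31*((2 - 14) + 5*8) = -31*(-12 + 40) = -31*28 = -868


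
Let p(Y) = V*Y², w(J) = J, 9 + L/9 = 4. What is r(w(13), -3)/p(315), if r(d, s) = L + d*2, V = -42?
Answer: 19/4167450 ≈ 4.5591e-6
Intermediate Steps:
L = -45 (L = -81 + 9*4 = -81 + 36 = -45)
p(Y) = -42*Y²
r(d, s) = -45 + 2*d (r(d, s) = -45 + d*2 = -45 + 2*d)
r(w(13), -3)/p(315) = (-45 + 2*13)/((-42*315²)) = (-45 + 26)/((-42*99225)) = -19/(-4167450) = -19*(-1/4167450) = 19/4167450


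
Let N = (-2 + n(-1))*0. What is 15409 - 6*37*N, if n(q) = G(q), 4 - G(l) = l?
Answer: 15409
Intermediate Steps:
G(l) = 4 - l
n(q) = 4 - q
N = 0 (N = (-2 + (4 - 1*(-1)))*0 = (-2 + (4 + 1))*0 = (-2 + 5)*0 = 3*0 = 0)
15409 - 6*37*N = 15409 - 6*37*0 = 15409 - 222*0 = 15409 - 1*0 = 15409 + 0 = 15409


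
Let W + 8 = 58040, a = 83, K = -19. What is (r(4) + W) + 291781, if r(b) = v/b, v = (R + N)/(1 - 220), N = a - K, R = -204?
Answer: 51072715/146 ≈ 3.4981e+5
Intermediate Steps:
W = 58032 (W = -8 + 58040 = 58032)
N = 102 (N = 83 - 1*(-19) = 83 + 19 = 102)
v = 34/73 (v = (-204 + 102)/(1 - 220) = -102/(-219) = -102*(-1/219) = 34/73 ≈ 0.46575)
r(b) = 34/(73*b)
(r(4) + W) + 291781 = ((34/73)/4 + 58032) + 291781 = ((34/73)*(¼) + 58032) + 291781 = (17/146 + 58032) + 291781 = 8472689/146 + 291781 = 51072715/146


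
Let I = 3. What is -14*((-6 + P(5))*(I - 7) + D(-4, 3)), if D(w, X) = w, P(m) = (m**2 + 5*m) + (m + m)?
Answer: 3080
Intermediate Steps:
P(m) = m**2 + 7*m (P(m) = (m**2 + 5*m) + 2*m = m**2 + 7*m)
-14*((-6 + P(5))*(I - 7) + D(-4, 3)) = -14*((-6 + 5*(7 + 5))*(3 - 7) - 4) = -14*((-6 + 5*12)*(-4) - 4) = -14*((-6 + 60)*(-4) - 4) = -14*(54*(-4) - 4) = -14*(-216 - 4) = -14*(-220) = 3080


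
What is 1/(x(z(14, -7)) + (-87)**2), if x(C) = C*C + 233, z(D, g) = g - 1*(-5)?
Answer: 1/7806 ≈ 0.00012811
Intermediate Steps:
z(D, g) = 5 + g (z(D, g) = g + 5 = 5 + g)
x(C) = 233 + C**2 (x(C) = C**2 + 233 = 233 + C**2)
1/(x(z(14, -7)) + (-87)**2) = 1/((233 + (5 - 7)**2) + (-87)**2) = 1/((233 + (-2)**2) + 7569) = 1/((233 + 4) + 7569) = 1/(237 + 7569) = 1/7806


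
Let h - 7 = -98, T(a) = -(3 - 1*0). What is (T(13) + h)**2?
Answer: 8836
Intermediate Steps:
T(a) = -3 (T(a) = -(3 + 0) = -1*3 = -3)
h = -91 (h = 7 - 98 = -91)
(T(13) + h)**2 = (-3 - 91)**2 = (-94)**2 = 8836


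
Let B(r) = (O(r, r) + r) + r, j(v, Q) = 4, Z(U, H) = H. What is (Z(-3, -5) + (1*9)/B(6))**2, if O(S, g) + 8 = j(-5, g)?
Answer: 961/64 ≈ 15.016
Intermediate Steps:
O(S, g) = -4 (O(S, g) = -8 + 4 = -4)
B(r) = -4 + 2*r (B(r) = (-4 + r) + r = -4 + 2*r)
(Z(-3, -5) + (1*9)/B(6))**2 = (-5 + (1*9)/(-4 + 2*6))**2 = (-5 + 9/(-4 + 12))**2 = (-5 + 9/8)**2 = (-31/8)**2 = 961/64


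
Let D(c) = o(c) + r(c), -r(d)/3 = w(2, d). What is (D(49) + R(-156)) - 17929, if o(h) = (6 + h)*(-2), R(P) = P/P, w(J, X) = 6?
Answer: -18056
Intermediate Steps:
R(P) = 1
o(h) = -12 - 2*h
r(d) = -18 (r(d) = -3*6 = -18)
D(c) = -30 - 2*c (D(c) = (-12 - 2*c) - 18 = -30 - 2*c)
(D(49) + R(-156)) - 17929 = ((-30 - 2*49) + 1) - 17929 = ((-30 - 98) + 1) - 17929 = (-128 + 1) - 17929 = -127 - 17929 = -18056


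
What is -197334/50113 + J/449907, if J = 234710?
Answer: -77019925708/22546189491 ≈ -3.4161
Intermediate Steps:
-197334/50113 + J/449907 = -197334/50113 + 234710/449907 = -77019925708/22546189491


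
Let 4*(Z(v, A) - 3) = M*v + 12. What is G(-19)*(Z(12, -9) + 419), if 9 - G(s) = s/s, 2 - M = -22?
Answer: 3976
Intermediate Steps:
M = 24 (M = 2 - 1*(-22) = 2 + 22 = 24)
Z(v, A) = 6 + 6*v (Z(v, A) = 3 + (24*v + 12)/4 = 3 + (12 + 24*v)/4 = 3 + (3 + 6*v) = 6 + 6*v)
G(s) = 8 (G(s) = 9 - s/s = 9 - 1*1 = 9 - 1 = 8)
G(-19)*(Z(12, -9) + 419) = 8*((6 + 6*12) + 419) = 8*((6 + 72) + 419) = 8*(78 + 419) = 8*497 = 3976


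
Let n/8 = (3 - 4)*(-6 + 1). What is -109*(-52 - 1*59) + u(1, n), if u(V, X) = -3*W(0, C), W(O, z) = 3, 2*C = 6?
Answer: 12090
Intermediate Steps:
C = 3 (C = (½)*6 = 3)
n = 40 (n = 8*((3 - 4)*(-6 + 1)) = 8*(-1*(-5)) = 8*5 = 40)
u(V, X) = -9 (u(V, X) = -3*3 = -9)
-109*(-52 - 1*59) + u(1, n) = -109*(-52 - 1*59) - 9 = -109*(-52 - 59) - 9 = -109*(-111) - 9 = 12099 - 9 = 12090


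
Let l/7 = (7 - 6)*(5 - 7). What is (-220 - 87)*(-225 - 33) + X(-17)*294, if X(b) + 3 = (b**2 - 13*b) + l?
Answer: 224148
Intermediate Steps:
l = -14 (l = 7*((7 - 6)*(5 - 7)) = 7*(1*(-2)) = 7*(-2) = -14)
X(b) = -17 + b**2 - 13*b (X(b) = -3 + ((b**2 - 13*b) - 14) = -3 + (-14 + b**2 - 13*b) = -17 + b**2 - 13*b)
(-220 - 87)*(-225 - 33) + X(-17)*294 = (-220 - 87)*(-225 - 33) + (-17 + (-17)**2 - 13*(-17))*294 = -307*(-258) + (-17 + 289 + 221)*294 = 79206 + 493*294 = 79206 + 144942 = 224148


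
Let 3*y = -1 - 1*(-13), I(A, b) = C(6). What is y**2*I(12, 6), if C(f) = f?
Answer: 96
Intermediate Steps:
I(A, b) = 6
y = 4 (y = (-1 - 1*(-13))/3 = (-1 + 13)/3 = (1/3)*12 = 4)
y**2*I(12, 6) = 4**2*6 = 16*6 = 96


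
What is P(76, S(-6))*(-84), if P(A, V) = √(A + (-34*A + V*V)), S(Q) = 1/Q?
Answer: -14*I*√90287 ≈ -4206.7*I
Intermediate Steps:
P(A, V) = √(V² - 33*A) (P(A, V) = √(A + (-34*A + V²)) = √(A + (V² - 34*A)) = √(V² - 33*A))
P(76, S(-6))*(-84) = √((1/(-6))² - 33*76)*(-84) = √((-⅙)² - 2508)*(-84) = √(1/36 - 2508)*(-84) = √(-90287/36)*(-84) = (I*√90287/6)*(-84) = -14*I*√90287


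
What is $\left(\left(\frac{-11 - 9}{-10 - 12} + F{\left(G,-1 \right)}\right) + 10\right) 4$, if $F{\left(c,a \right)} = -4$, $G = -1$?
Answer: $\frac{304}{11} \approx 27.636$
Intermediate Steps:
$\left(\left(\frac{-11 - 9}{-10 - 12} + F{\left(G,-1 \right)}\right) + 10\right) 4 = \left(\left(\frac{-11 - 9}{-10 - 12} - 4\right) + 10\right) 4 = \left(\left(- \frac{20}{-22} - 4\right) + 10\right) 4 = \left(\left(\left(-20\right) \left(- \frac{1}{22}\right) - 4\right) + 10\right) 4 = \left(\left(\frac{10}{11} - 4\right) + 10\right) 4 = \left(- \frac{34}{11} + 10\right) 4 = \frac{76}{11} \cdot 4 = \frac{304}{11}$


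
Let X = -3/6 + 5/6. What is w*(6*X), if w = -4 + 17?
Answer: 26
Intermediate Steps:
X = 1/3 (X = -3*1/6 + 5*(1/6) = -1/2 + 5/6 = 1/3 ≈ 0.33333)
w = 13
w*(6*X) = 13*(6*(1/3)) = 13*2 = 26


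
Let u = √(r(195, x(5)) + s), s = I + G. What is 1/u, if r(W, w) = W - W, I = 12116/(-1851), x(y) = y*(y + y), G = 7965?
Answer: √27267264249/14731099 ≈ 0.011209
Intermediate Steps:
x(y) = 2*y² (x(y) = y*(2*y) = 2*y²)
I = -12116/1851 (I = 12116*(-1/1851) = -12116/1851 ≈ -6.5457)
r(W, w) = 0
s = 14731099/1851 (s = -12116/1851 + 7965 = 14731099/1851 ≈ 7958.5)
u = √27267264249/1851 (u = √(0 + 14731099/1851) = √(14731099/1851) = √27267264249/1851 ≈ 89.210)
1/u = 1/(√27267264249/1851) = √27267264249/14731099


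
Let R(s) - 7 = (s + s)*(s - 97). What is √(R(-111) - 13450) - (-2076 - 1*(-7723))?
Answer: -5647 + 3*√3637 ≈ -5466.1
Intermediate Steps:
R(s) = 7 + 2*s*(-97 + s) (R(s) = 7 + (s + s)*(s - 97) = 7 + (2*s)*(-97 + s) = 7 + 2*s*(-97 + s))
√(R(-111) - 13450) - (-2076 - 1*(-7723)) = √((7 - 194*(-111) + 2*(-111)²) - 13450) - (-2076 - 1*(-7723)) = √((7 + 21534 + 2*12321) - 13450) - (-2076 + 7723) = √((7 + 21534 + 24642) - 13450) - 1*5647 = √(46183 - 13450) - 5647 = √32733 - 5647 = 3*√3637 - 5647 = -5647 + 3*√3637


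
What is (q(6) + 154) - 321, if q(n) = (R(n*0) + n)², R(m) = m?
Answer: -131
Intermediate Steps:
q(n) = n² (q(n) = (n*0 + n)² = (0 + n)² = n²)
(q(6) + 154) - 321 = (6² + 154) - 321 = (36 + 154) - 321 = 190 - 321 = -131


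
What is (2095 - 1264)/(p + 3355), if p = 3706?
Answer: 831/7061 ≈ 0.11769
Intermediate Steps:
(2095 - 1264)/(p + 3355) = (2095 - 1264)/(3706 + 3355) = 831/7061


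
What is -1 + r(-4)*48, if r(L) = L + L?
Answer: -385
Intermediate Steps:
r(L) = 2*L
-1 + r(-4)*48 = -1 + (2*(-4))*48 = -1 - 8*48 = -1 - 384 = -385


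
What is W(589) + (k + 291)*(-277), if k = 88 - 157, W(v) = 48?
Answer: -61446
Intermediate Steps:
k = -69
W(589) + (k + 291)*(-277) = 48 + (-69 + 291)*(-277) = 48 + 222*(-277) = 48 - 61494 = -61446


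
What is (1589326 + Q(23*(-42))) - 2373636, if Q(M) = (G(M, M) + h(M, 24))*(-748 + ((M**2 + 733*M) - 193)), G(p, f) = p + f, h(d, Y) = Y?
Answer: -428437706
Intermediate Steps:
G(p, f) = f + p
Q(M) = (24 + 2*M)*(-941 + M**2 + 733*M) (Q(M) = ((M + M) + 24)*(-748 + ((M**2 + 733*M) - 193)) = (2*M + 24)*(-748 + (-193 + M**2 + 733*M)) = (24 + 2*M)*(-941 + M**2 + 733*M))
(1589326 + Q(23*(-42))) - 2373636 = (1589326 + (-22584 + 2*(23*(-42))**3 + 1490*(23*(-42))**2 + 15710*(23*(-42)))) - 2373636 = (1589326 + (-22584 + 2*(-966)**3 + 1490*(-966)**2 + 15710*(-966))) - 2373636 = (1589326 + (-22584 + 2*(-901428696) + 1490*933156 - 15175860)) - 2373636 = (1589326 + (-22584 - 1802857392 + 1390402440 - 15175860)) - 2373636 = (1589326 - 427653396) - 2373636 = -426064070 - 2373636 = -428437706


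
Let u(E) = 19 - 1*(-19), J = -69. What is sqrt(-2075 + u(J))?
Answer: I*sqrt(2037) ≈ 45.133*I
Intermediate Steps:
u(E) = 38 (u(E) = 19 + 19 = 38)
sqrt(-2075 + u(J)) = sqrt(-2075 + 38) = sqrt(-2037) = I*sqrt(2037)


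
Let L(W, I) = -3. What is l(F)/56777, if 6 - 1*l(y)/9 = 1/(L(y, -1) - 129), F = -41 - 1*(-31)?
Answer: 2379/2498188 ≈ 0.00095229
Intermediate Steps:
F = -10 (F = -41 + 31 = -10)
l(y) = 2379/44 (l(y) = 54 - 9/(-3 - 129) = 54 - 9/(-132) = 54 - 9*(-1/132) = 54 + 3/44 = 2379/44)
l(F)/56777 = (2379/44)/56777 = (2379/44)*(1/56777) = 2379/2498188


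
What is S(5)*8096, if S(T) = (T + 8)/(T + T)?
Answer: 52624/5 ≈ 10525.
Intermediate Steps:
S(T) = (8 + T)/(2*T) (S(T) = (8 + T)/((2*T)) = (8 + T)*(1/(2*T)) = (8 + T)/(2*T))
S(5)*8096 = ((½)*(8 + 5)/5)*8096 = ((½)*(⅕)*13)*8096 = (13/10)*8096 = 52624/5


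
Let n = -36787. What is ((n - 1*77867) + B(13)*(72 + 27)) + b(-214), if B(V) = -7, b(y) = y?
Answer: -115561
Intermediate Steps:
((n - 1*77867) + B(13)*(72 + 27)) + b(-214) = ((-36787 - 1*77867) - 7*(72 + 27)) - 214 = ((-36787 - 77867) - 7*99) - 214 = (-114654 - 693) - 214 = -115347 - 214 = -115561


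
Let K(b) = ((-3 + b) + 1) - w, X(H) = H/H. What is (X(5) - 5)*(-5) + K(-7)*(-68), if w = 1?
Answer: 700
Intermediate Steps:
X(H) = 1
K(b) = -3 + b (K(b) = ((-3 + b) + 1) - 1*1 = (-2 + b) - 1 = -3 + b)
(X(5) - 5)*(-5) + K(-7)*(-68) = (1 - 5)*(-5) + (-3 - 7)*(-68) = -4*(-5) - 10*(-68) = 20 + 680 = 700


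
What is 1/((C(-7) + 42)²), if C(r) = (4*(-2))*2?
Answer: 1/676 ≈ 0.0014793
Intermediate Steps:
C(r) = -16 (C(r) = -8*2 = -16)
1/((C(-7) + 42)²) = 1/((-16 + 42)²) = 1/(26²) = 1/676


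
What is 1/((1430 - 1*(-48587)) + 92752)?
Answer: 1/142769 ≈ 7.0043e-6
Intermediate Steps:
1/((1430 - 1*(-48587)) + 92752) = 1/((1430 + 48587) + 92752) = 1/(50017 + 92752) = 1/142769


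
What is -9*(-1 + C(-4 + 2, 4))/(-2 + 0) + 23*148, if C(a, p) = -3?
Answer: 3386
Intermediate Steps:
-9*(-1 + C(-4 + 2, 4))/(-2 + 0) + 23*148 = -9*(-1 - 3)/(-2 + 0) + 23*148 = -(-36)/(-2) + 3404 = -(-36)*(-1)/2 + 3404 = -9*2 + 3404 = -18 + 3404 = 3386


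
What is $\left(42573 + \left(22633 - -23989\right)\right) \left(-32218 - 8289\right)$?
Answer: $-3613021865$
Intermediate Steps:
$\left(42573 + \left(22633 - -23989\right)\right) \left(-32218 - 8289\right) = \left(42573 + \left(22633 + 23989\right)\right) \left(-40507\right) = \left(42573 + 46622\right) \left(-40507\right) = 89195 \left(-40507\right) = -3613021865$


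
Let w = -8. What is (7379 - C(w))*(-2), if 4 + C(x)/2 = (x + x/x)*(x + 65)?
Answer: -16370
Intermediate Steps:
C(x) = -8 + 2*(1 + x)*(65 + x) (C(x) = -8 + 2*((x + x/x)*(x + 65)) = -8 + 2*((x + 1)*(65 + x)) = -8 + 2*((1 + x)*(65 + x)) = -8 + 2*(1 + x)*(65 + x))
(7379 - C(w))*(-2) = (7379 - (122 + 2*(-8)² + 132*(-8)))*(-2) = (7379 - (122 + 2*64 - 1056))*(-2) = (7379 - (122 + 128 - 1056))*(-2) = (7379 - 1*(-806))*(-2) = (7379 + 806)*(-2) = 8185*(-2) = -16370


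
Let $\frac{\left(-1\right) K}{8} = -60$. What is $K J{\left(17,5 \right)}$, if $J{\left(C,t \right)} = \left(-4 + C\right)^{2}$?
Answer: $81120$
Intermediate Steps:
$K = 480$ ($K = \left(-8\right) \left(-60\right) = 480$)
$K J{\left(17,5 \right)} = 480 \left(-4 + 17\right)^{2} = 480 \cdot 13^{2} = 480 \cdot 169 = 81120$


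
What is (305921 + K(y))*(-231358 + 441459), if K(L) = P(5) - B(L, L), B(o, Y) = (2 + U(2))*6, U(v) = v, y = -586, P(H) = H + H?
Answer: 64271366607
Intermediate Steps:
P(H) = 2*H
B(o, Y) = 24 (B(o, Y) = (2 + 2)*6 = 4*6 = 24)
K(L) = -14 (K(L) = 2*5 - 1*24 = 10 - 24 = -14)
(305921 + K(y))*(-231358 + 441459) = (305921 - 14)*(-231358 + 441459) = 305907*210101 = 64271366607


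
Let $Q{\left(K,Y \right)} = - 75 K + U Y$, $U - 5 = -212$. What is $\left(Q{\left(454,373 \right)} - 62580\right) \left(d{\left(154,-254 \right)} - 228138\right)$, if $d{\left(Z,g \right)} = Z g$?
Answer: $46459702614$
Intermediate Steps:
$U = -207$ ($U = 5 - 212 = -207$)
$Q{\left(K,Y \right)} = - 207 Y - 75 K$ ($Q{\left(K,Y \right)} = - 75 K - 207 Y = - 207 Y - 75 K$)
$\left(Q{\left(454,373 \right)} - 62580\right) \left(d{\left(154,-254 \right)} - 228138\right) = \left(\left(\left(-207\right) 373 - 34050\right) - 62580\right) \left(154 \left(-254\right) - 228138\right) = \left(\left(-77211 - 34050\right) - 62580\right) \left(-39116 - 228138\right) = \left(-111261 - 62580\right) \left(-267254\right) = \left(-173841\right) \left(-267254\right) = 46459702614$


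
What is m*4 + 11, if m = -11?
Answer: -33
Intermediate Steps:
m*4 + 11 = -11*4 + 11 = -44 + 11 = -33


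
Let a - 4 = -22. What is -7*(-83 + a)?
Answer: 707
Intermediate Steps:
a = -18 (a = 4 - 22 = -18)
-7*(-83 + a) = -7*(-83 - 18) = -7*(-101) = 707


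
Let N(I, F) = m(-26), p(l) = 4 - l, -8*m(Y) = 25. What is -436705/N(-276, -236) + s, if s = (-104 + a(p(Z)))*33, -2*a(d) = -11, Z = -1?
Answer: 1364951/10 ≈ 1.3650e+5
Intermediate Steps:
m(Y) = -25/8 (m(Y) = -⅛*25 = -25/8)
a(d) = 11/2 (a(d) = -½*(-11) = 11/2)
N(I, F) = -25/8
s = -6501/2 (s = (-104 + 11/2)*33 = -197/2*33 = -6501/2 ≈ -3250.5)
-436705/N(-276, -236) + s = -436705/(-25/8) - 6501/2 = -436705*(-8/25) - 6501/2 = 698728/5 - 6501/2 = 1364951/10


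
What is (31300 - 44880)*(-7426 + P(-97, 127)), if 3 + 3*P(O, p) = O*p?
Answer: 469868000/3 ≈ 1.5662e+8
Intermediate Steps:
P(O, p) = -1 + O*p/3 (P(O, p) = -1 + (O*p)/3 = -1 + O*p/3)
(31300 - 44880)*(-7426 + P(-97, 127)) = (31300 - 44880)*(-7426 + (-1 + (⅓)*(-97)*127)) = -13580*(-7426 + (-1 - 12319/3)) = -13580*(-7426 - 12322/3) = -13580*(-34600/3) = 469868000/3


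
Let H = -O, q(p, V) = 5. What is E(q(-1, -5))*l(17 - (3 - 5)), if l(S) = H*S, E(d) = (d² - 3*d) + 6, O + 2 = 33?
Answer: -9424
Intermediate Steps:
O = 31 (O = -2 + 33 = 31)
H = -31 (H = -1*31 = -31)
E(d) = 6 + d² - 3*d
l(S) = -31*S
E(q(-1, -5))*l(17 - (3 - 5)) = (6 + 5² - 3*5)*(-31*(17 - (3 - 5))) = (6 + 25 - 15)*(-31*(17 - 1*(-2))) = 16*(-31*(17 + 2)) = 16*(-31*19) = 16*(-589) = -9424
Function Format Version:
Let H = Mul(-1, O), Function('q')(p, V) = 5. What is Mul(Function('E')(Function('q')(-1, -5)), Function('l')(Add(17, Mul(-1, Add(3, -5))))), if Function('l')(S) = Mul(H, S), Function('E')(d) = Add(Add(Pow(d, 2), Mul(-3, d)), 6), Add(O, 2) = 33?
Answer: -9424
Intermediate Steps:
O = 31 (O = Add(-2, 33) = 31)
H = -31 (H = Mul(-1, 31) = -31)
Function('E')(d) = Add(6, Pow(d, 2), Mul(-3, d))
Function('l')(S) = Mul(-31, S)
Mul(Function('E')(Function('q')(-1, -5)), Function('l')(Add(17, Mul(-1, Add(3, -5))))) = Mul(Add(6, Pow(5, 2), Mul(-3, 5)), Mul(-31, Add(17, Mul(-1, Add(3, -5))))) = Mul(Add(6, 25, -15), Mul(-31, Add(17, Mul(-1, -2)))) = Mul(16, Mul(-31, Add(17, 2))) = Mul(16, Mul(-31, 19)) = Mul(16, -589) = -9424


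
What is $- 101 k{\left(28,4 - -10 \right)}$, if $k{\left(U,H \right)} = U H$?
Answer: $-39592$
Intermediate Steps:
$k{\left(U,H \right)} = H U$
$- 101 k{\left(28,4 - -10 \right)} = - 101 \left(4 - -10\right) 28 = - 101 \left(4 + 10\right) 28 = - 101 \cdot 14 \cdot 28 = \left(-101\right) 392 = -39592$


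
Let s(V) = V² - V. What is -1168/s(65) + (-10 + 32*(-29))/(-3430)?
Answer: -93/12740 ≈ -0.0072998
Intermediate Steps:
-1168/s(65) + (-10 + 32*(-29))/(-3430) = -1168*1/(65*(-1 + 65)) + (-10 + 32*(-29))/(-3430) = -1168/(65*64) + (-10 - 928)*(-1/3430) = -1168/4160 - 938*(-1/3430) = -1168*1/4160 + 67/245 = -73/260 + 67/245 = -93/12740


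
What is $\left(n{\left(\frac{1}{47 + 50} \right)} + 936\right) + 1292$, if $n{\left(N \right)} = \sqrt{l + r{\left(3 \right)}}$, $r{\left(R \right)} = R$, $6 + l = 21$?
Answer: $2228 + 3 \sqrt{2} \approx 2232.2$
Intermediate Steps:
$l = 15$ ($l = -6 + 21 = 15$)
$n{\left(N \right)} = 3 \sqrt{2}$ ($n{\left(N \right)} = \sqrt{15 + 3} = \sqrt{18} = 3 \sqrt{2}$)
$\left(n{\left(\frac{1}{47 + 50} \right)} + 936\right) + 1292 = \left(3 \sqrt{2} + 936\right) + 1292 = \left(936 + 3 \sqrt{2}\right) + 1292 = 2228 + 3 \sqrt{2}$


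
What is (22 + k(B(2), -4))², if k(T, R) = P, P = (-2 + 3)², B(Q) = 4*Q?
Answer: 529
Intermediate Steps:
P = 1 (P = 1² = 1)
k(T, R) = 1
(22 + k(B(2), -4))² = (22 + 1)² = 23² = 529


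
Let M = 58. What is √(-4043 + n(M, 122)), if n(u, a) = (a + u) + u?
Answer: I*√3805 ≈ 61.685*I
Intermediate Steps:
n(u, a) = a + 2*u
√(-4043 + n(M, 122)) = √(-4043 + (122 + 2*58)) = √(-4043 + (122 + 116)) = √(-4043 + 238) = √(-3805) = I*√3805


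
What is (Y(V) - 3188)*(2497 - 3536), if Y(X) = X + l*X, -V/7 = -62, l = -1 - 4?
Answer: 5116036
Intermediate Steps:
l = -5
V = 434 (V = -7*(-62) = 434)
Y(X) = -4*X (Y(X) = X - 5*X = -4*X)
(Y(V) - 3188)*(2497 - 3536) = (-4*434 - 3188)*(2497 - 3536) = (-1736 - 3188)*(-1039) = -4924*(-1039) = 5116036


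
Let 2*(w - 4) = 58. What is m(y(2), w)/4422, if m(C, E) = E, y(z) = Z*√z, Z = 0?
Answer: 1/134 ≈ 0.0074627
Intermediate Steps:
w = 33 (w = 4 + (½)*58 = 4 + 29 = 33)
y(z) = 0 (y(z) = 0*√z = 0)
m(y(2), w)/4422 = 33/4422 = 33*(1/4422) = 1/134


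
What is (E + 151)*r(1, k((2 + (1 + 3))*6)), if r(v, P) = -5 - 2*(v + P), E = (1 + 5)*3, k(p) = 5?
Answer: -2873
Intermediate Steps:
E = 18 (E = 6*3 = 18)
r(v, P) = -5 - 2*P - 2*v (r(v, P) = -5 - 2*(P + v) = -5 + (-2*P - 2*v) = -5 - 2*P - 2*v)
(E + 151)*r(1, k((2 + (1 + 3))*6)) = (18 + 151)*(-5 - 2*5 - 2*1) = 169*(-5 - 10 - 2) = 169*(-17) = -2873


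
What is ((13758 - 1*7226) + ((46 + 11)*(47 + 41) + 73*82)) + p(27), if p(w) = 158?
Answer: 17692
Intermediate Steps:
((13758 - 1*7226) + ((46 + 11)*(47 + 41) + 73*82)) + p(27) = ((13758 - 1*7226) + ((46 + 11)*(47 + 41) + 73*82)) + 158 = ((13758 - 7226) + (57*88 + 5986)) + 158 = (6532 + (5016 + 5986)) + 158 = (6532 + 11002) + 158 = 17534 + 158 = 17692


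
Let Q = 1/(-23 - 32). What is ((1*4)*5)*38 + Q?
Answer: 41799/55 ≈ 759.98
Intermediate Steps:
Q = -1/55 (Q = 1/(-55) = -1/55 ≈ -0.018182)
((1*4)*5)*38 + Q = ((1*4)*5)*38 - 1/55 = (4*5)*38 - 1/55 = 20*38 - 1/55 = 760 - 1/55 = 41799/55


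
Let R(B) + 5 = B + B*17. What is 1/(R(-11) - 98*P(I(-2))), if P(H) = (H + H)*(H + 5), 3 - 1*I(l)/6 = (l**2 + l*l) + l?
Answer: -1/46067 ≈ -2.1707e-5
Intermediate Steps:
I(l) = 18 - 12*l**2 - 6*l (I(l) = 18 - 6*((l**2 + l*l) + l) = 18 - 6*((l**2 + l**2) + l) = 18 - 6*(2*l**2 + l) = 18 - 6*(l + 2*l**2) = 18 + (-12*l**2 - 6*l) = 18 - 12*l**2 - 6*l)
P(H) = 2*H*(5 + H) (P(H) = (2*H)*(5 + H) = 2*H*(5 + H))
R(B) = -5 + 18*B (R(B) = -5 + (B + B*17) = -5 + (B + 17*B) = -5 + 18*B)
1/(R(-11) - 98*P(I(-2))) = 1/((-5 + 18*(-11)) - 196*(18 - 12*(-2)**2 - 6*(-2))*(5 + (18 - 12*(-2)**2 - 6*(-2)))) = 1/((-5 - 198) - 196*(18 - 12*4 + 12)*(5 + (18 - 12*4 + 12))) = 1/(-203 - 196*(18 - 48 + 12)*(5 + (18 - 48 + 12))) = 1/(-203 - 196*(-18)*(5 - 18)) = 1/(-203 - 196*(-18)*(-13)) = 1/(-203 - 98*468) = 1/(-203 - 45864) = 1/(-46067) = -1/46067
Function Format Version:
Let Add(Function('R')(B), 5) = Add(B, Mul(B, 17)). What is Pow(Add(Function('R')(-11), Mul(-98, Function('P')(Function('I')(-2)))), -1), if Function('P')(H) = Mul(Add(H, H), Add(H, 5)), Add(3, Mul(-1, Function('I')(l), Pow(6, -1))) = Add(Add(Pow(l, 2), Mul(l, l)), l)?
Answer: Rational(-1, 46067) ≈ -2.1707e-5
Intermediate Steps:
Function('I')(l) = Add(18, Mul(-12, Pow(l, 2)), Mul(-6, l)) (Function('I')(l) = Add(18, Mul(-6, Add(Add(Pow(l, 2), Mul(l, l)), l))) = Add(18, Mul(-6, Add(Add(Pow(l, 2), Pow(l, 2)), l))) = Add(18, Mul(-6, Add(Mul(2, Pow(l, 2)), l))) = Add(18, Mul(-6, Add(l, Mul(2, Pow(l, 2))))) = Add(18, Add(Mul(-12, Pow(l, 2)), Mul(-6, l))) = Add(18, Mul(-12, Pow(l, 2)), Mul(-6, l)))
Function('P')(H) = Mul(2, H, Add(5, H)) (Function('P')(H) = Mul(Mul(2, H), Add(5, H)) = Mul(2, H, Add(5, H)))
Function('R')(B) = Add(-5, Mul(18, B)) (Function('R')(B) = Add(-5, Add(B, Mul(B, 17))) = Add(-5, Add(B, Mul(17, B))) = Add(-5, Mul(18, B)))
Pow(Add(Function('R')(-11), Mul(-98, Function('P')(Function('I')(-2)))), -1) = Pow(Add(Add(-5, Mul(18, -11)), Mul(-98, Mul(2, Add(18, Mul(-12, Pow(-2, 2)), Mul(-6, -2)), Add(5, Add(18, Mul(-12, Pow(-2, 2)), Mul(-6, -2)))))), -1) = Pow(Add(Add(-5, -198), Mul(-98, Mul(2, Add(18, Mul(-12, 4), 12), Add(5, Add(18, Mul(-12, 4), 12))))), -1) = Pow(Add(-203, Mul(-98, Mul(2, Add(18, -48, 12), Add(5, Add(18, -48, 12))))), -1) = Pow(Add(-203, Mul(-98, Mul(2, -18, Add(5, -18)))), -1) = Pow(Add(-203, Mul(-98, Mul(2, -18, -13))), -1) = Pow(Add(-203, Mul(-98, 468)), -1) = Pow(Add(-203, -45864), -1) = Pow(-46067, -1) = Rational(-1, 46067)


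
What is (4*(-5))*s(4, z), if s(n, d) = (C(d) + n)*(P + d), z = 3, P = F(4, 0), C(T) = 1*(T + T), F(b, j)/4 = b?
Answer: -3800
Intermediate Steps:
F(b, j) = 4*b
C(T) = 2*T (C(T) = 1*(2*T) = 2*T)
P = 16 (P = 4*4 = 16)
s(n, d) = (16 + d)*(n + 2*d) (s(n, d) = (2*d + n)*(16 + d) = (n + 2*d)*(16 + d) = (16 + d)*(n + 2*d))
(4*(-5))*s(4, z) = (4*(-5))*(2*3² + 16*4 + 32*3 + 3*4) = -20*(2*9 + 64 + 96 + 12) = -20*(18 + 64 + 96 + 12) = -20*190 = -3800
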